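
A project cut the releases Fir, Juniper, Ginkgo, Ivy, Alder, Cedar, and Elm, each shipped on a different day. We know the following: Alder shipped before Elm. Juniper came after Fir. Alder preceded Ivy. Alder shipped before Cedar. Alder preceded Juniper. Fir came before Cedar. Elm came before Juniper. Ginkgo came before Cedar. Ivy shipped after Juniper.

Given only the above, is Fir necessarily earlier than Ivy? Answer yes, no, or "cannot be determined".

Chain the constraints: Fir → Juniper → Ivy. Each link is directly stated, so Fir comes before Ivy.

yes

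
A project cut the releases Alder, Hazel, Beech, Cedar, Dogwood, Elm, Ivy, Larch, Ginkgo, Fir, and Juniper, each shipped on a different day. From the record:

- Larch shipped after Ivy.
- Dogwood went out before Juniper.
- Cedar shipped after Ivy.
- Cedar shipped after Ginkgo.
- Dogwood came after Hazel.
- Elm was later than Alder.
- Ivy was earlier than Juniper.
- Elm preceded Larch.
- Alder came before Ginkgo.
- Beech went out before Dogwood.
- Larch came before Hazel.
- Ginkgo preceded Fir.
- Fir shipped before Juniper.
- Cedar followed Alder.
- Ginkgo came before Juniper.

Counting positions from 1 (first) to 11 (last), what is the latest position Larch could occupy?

8

Larch must come before Dogwood, Hazel, and Juniper — 3 releases forced after it.
Everything else can be placed before Larch in some valid order, so Larch can sit as late as position 11 − 3 = 8.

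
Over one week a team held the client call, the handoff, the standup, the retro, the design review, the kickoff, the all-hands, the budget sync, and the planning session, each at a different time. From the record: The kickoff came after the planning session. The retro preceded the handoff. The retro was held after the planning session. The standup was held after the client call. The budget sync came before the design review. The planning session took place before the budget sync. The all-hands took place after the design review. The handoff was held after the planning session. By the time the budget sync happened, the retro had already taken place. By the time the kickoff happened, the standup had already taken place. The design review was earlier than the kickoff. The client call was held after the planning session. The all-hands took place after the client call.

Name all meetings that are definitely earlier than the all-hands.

the budget sync, the client call, the design review, the planning session, the retro

Directly stated before the all-hands: the client call and the design review.
The budget sync reaches the all-hands via the budget sync → the design review → the all-hands.
The planning session reaches the all-hands via the planning session → the client call → the all-hands.
The retro reaches the all-hands via the retro → the budget sync → the design review → the all-hands.
No chain forces the kickoff (or any of the others) ahead of the all-hands.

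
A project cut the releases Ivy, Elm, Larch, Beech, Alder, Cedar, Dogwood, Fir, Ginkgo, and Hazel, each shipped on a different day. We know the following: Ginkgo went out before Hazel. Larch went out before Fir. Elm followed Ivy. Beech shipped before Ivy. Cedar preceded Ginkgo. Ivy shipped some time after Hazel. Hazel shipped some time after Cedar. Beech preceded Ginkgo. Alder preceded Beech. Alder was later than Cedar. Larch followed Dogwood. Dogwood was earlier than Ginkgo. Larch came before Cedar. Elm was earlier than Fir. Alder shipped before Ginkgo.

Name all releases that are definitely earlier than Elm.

Alder, Beech, Cedar, Dogwood, Ginkgo, Hazel, Ivy, Larch

Directly stated before Elm: Ivy.
Alder reaches Elm via Alder → Beech → Ivy → Elm.
Beech reaches Elm via Beech → Ivy → Elm.
Cedar reaches Elm via Cedar → Hazel → Ivy → Elm.
Likewise Dogwood, Ginkgo, Hazel, and Larch each reach Elm by chaining the stated constraints.
No chain forces Fir ahead of Elm.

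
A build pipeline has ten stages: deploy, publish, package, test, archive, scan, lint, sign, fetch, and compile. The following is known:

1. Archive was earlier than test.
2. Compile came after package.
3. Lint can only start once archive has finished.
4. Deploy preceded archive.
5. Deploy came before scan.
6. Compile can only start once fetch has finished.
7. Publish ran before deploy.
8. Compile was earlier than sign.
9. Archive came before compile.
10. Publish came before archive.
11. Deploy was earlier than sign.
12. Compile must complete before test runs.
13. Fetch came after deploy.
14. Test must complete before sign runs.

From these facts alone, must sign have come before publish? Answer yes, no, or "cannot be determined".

Tracing the constraints gives publish → deploy → sign, so publish must come before sign.
That means sign cannot be before publish.

no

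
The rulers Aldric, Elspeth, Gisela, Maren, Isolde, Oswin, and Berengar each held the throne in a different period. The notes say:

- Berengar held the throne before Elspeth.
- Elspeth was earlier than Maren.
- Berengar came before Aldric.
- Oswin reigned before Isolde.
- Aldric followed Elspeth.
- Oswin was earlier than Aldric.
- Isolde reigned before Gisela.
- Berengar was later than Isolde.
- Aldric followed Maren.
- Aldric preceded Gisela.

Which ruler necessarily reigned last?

Gisela

Every other ruler has a chain of constraints placing them before Gisela, so Gisela is last.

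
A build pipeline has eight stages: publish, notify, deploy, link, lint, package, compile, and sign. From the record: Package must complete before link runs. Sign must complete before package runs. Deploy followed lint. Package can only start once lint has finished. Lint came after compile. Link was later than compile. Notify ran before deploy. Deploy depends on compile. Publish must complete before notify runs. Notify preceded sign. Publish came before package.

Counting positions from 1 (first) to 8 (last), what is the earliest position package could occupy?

6

Compile, lint, notify, publish, and sign must all come before package — 5 forced predecessors.
Nothing else is forced ahead of package, so its earliest slot is position 5 + 1 = 6.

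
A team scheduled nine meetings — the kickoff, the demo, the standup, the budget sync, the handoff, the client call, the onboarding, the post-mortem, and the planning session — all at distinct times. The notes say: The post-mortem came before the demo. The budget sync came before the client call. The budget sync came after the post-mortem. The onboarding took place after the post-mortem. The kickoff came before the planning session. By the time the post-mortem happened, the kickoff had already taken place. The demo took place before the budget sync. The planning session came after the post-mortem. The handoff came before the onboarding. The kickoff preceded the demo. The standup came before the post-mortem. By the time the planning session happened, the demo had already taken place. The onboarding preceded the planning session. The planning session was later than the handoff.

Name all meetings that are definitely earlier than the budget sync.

the demo, the kickoff, the post-mortem, the standup

Directly stated before the budget sync: the demo and the post-mortem.
The kickoff reaches the budget sync via the kickoff → the demo → the budget sync.
The standup reaches the budget sync via the standup → the post-mortem → the budget sync.
No chain forces the handoff (or any of the others) ahead of the budget sync.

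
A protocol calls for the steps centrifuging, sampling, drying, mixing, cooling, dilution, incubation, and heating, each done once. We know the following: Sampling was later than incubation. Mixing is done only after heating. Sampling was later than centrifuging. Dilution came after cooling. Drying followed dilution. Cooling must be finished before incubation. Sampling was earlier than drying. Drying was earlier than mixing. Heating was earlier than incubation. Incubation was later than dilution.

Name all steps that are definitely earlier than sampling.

centrifuging, cooling, dilution, heating, incubation

Directly stated before sampling: centrifuging and incubation.
Cooling reaches sampling via cooling → incubation → sampling.
Dilution reaches sampling via dilution → incubation → sampling.
Heating reaches sampling via heating → incubation → sampling.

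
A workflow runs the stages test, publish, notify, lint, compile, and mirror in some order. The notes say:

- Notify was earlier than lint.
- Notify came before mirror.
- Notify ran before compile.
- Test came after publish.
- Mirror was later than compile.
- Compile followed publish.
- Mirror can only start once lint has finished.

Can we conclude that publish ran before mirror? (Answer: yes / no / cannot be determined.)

Chain the constraints: publish → compile → mirror. Each link is directly stated, so publish comes before mirror.

yes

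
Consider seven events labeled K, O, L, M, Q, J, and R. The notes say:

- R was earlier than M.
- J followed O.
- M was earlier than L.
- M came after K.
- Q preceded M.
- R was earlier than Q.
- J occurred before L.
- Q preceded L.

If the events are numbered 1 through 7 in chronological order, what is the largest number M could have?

6

M must come before L — 1 event forced after it.
Everything else can be placed before M in some valid order, so M can sit as late as position 7 − 1 = 6.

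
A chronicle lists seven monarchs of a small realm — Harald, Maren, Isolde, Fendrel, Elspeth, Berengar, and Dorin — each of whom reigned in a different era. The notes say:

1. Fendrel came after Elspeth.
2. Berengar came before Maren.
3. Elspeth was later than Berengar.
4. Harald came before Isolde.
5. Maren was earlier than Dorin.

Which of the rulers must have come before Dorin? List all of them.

Berengar, Maren

Directly stated before Dorin: Maren.
Berengar reaches Dorin via Berengar → Maren → Dorin.
No chain forces Elspeth (or any of the others) ahead of Dorin.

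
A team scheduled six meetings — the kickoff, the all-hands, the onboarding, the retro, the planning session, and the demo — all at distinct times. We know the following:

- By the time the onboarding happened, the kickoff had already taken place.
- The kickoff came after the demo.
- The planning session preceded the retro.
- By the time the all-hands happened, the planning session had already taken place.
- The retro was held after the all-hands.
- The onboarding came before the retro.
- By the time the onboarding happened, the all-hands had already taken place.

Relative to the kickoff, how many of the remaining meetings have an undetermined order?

Forced before the kickoff: the demo; forced after the kickoff: the onboarding and the retro.
That leaves the all-hands and the planning session with no forced order relative to the kickoff — 2.

2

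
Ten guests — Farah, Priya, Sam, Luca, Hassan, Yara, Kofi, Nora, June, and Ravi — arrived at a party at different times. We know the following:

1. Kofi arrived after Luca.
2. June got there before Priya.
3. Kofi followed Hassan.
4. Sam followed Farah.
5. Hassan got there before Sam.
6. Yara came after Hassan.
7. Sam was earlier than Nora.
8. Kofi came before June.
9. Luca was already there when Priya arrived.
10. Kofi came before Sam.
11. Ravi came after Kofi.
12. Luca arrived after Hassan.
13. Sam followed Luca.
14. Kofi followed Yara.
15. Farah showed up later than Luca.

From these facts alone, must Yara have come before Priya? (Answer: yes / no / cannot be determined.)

yes

Chain the constraints: Yara → Kofi → June → Priya. Each link is directly stated, so Yara comes before Priya.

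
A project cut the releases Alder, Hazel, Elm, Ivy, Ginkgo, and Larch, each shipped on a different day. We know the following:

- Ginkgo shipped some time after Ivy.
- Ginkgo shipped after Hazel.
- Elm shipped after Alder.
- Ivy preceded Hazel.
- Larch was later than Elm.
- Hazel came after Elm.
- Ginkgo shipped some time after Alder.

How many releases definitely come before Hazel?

3

Directly stated before Hazel: Elm and Ivy.
Alder reaches Hazel via Alder → Elm → Hazel.
No chain forces Ginkgo (or any of the others) ahead of Hazel.
That's Alder, Elm, and Ivy — 3 in all.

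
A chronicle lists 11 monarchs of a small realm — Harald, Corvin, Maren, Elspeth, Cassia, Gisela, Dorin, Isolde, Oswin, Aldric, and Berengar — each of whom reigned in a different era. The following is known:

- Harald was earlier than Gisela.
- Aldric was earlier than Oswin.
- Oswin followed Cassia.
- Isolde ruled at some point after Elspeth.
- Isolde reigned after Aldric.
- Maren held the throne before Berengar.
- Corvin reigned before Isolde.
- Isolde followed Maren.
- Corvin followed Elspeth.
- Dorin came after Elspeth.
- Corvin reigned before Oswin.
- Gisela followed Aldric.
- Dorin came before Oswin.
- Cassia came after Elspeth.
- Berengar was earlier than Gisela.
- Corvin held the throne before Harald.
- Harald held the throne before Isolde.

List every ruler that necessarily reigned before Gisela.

Directly stated before Gisela: Aldric, Berengar, and Harald.
Corvin reaches Gisela via Corvin → Harald → Gisela.
Elspeth reaches Gisela via Elspeth → Corvin → Harald → Gisela.
Maren reaches Gisela via Maren → Berengar → Gisela.
No chain forces Dorin (or any of the others) ahead of Gisela.

Aldric, Berengar, Corvin, Elspeth, Harald, Maren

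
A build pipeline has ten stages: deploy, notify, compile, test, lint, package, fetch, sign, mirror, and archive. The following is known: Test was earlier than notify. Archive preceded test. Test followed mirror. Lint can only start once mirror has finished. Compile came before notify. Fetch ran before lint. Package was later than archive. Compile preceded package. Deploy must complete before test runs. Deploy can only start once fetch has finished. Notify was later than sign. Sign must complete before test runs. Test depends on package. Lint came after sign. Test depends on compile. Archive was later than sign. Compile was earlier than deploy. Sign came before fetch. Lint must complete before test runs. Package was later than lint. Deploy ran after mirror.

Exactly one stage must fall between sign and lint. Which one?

fetch

Tracing the constraints gives sign → fetch → lint, so fetch sits after sign and before lint.
No other stage is forced both after sign and before lint.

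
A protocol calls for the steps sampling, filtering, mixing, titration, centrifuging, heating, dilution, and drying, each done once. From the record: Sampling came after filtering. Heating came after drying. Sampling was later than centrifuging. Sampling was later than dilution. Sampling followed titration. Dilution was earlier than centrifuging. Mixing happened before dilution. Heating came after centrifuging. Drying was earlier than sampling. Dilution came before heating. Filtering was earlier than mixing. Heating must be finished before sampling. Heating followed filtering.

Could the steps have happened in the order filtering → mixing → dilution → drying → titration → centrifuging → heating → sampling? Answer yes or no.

Check each stated constraint against the proposed order — e.g. filtering is ahead of heating; filtering is ahead of sampling. Every pair is in the required order; nothing is violated.

yes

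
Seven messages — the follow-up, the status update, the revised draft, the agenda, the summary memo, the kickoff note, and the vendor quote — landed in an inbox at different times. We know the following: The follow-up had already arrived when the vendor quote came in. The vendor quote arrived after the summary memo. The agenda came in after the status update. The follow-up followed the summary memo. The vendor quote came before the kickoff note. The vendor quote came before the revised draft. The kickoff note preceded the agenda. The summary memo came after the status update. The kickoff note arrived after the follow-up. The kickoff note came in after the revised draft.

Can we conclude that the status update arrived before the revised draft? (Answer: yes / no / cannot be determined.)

Chain the constraints: the status update → the summary memo → the vendor quote → the revised draft. Each link is directly stated, so the status update comes before the revised draft.

yes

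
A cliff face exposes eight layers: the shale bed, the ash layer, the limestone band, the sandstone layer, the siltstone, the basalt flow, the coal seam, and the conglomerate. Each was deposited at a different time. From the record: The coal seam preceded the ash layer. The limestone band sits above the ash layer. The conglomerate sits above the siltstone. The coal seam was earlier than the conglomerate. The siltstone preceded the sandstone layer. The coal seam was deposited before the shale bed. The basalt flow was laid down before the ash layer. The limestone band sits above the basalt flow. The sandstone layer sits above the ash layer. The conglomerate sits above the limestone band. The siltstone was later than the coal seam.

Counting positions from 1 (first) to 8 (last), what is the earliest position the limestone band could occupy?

The ash layer, the basalt flow, and the coal seam must all come before the limestone band — 3 forced predecessors.
Nothing else is forced ahead of the limestone band, so its earliest slot is position 3 + 1 = 4.

4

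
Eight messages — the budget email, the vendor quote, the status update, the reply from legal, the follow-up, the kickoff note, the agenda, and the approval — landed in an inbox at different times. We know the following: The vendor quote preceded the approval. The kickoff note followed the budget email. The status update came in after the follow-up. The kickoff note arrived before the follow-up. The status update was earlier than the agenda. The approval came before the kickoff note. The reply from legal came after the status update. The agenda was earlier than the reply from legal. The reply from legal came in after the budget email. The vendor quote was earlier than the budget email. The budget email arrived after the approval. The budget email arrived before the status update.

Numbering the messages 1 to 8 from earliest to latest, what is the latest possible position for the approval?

2

The approval must come before the agenda, the budget email, the follow-up, the kickoff note, the reply from legal, and the status update — 6 messages forced after it.
Everything else can be placed before the approval in some valid order, so the approval can sit as late as position 8 − 6 = 2.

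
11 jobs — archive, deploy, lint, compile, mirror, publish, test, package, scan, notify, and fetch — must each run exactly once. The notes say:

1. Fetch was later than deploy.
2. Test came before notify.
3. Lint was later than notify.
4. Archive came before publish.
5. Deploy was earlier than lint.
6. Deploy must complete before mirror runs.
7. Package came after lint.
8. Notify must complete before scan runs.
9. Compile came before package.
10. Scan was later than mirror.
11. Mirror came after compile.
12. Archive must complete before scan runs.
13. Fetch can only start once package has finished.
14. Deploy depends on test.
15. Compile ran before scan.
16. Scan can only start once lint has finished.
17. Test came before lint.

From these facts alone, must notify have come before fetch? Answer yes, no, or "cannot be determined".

yes

Chain the constraints: notify → lint → package → fetch. Each link is directly stated, so notify comes before fetch.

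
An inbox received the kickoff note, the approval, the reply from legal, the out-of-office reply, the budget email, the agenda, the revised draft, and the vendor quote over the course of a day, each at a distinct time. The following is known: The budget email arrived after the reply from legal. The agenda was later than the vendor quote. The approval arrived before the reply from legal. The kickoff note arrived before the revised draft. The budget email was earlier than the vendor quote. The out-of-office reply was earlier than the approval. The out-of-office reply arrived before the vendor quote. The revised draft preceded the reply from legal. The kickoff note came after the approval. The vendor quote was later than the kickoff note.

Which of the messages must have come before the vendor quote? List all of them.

Directly stated before the vendor quote: the budget email, the kickoff note, and the out-of-office reply.
The approval reaches the vendor quote via the approval → the kickoff note → the vendor quote.
The reply from legal reaches the vendor quote via the reply from legal → the budget email → the vendor quote.
The revised draft reaches the vendor quote via the revised draft → the reply from legal → the budget email → the vendor quote.

the approval, the budget email, the kickoff note, the out-of-office reply, the reply from legal, the revised draft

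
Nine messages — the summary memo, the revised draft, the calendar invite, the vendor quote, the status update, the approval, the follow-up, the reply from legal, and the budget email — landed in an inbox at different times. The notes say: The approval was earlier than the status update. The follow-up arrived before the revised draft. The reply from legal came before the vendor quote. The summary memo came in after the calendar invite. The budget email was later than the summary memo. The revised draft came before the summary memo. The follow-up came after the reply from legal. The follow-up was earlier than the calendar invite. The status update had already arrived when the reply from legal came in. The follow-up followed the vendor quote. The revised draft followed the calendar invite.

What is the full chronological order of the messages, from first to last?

The constraints fix every adjacent pair, so only one ordering works:
the approval → the status update → the reply from legal → the vendor quote → the follow-up → the calendar invite → the revised draft → the summary memo → the budget email.

the approval, the status update, the reply from legal, the vendor quote, the follow-up, the calendar invite, the revised draft, the summary memo, the budget email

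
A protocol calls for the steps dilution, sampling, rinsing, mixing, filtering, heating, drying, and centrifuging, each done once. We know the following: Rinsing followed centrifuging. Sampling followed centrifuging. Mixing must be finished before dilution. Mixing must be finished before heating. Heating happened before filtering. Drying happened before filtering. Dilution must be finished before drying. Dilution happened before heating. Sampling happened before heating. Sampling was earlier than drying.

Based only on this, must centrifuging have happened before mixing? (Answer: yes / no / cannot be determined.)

No chain of stated constraints runs from centrifuging to mixing, and none runs from mixing to centrifuging either.
So the relative order of centrifuging and mixing is not fixed by the given facts.

cannot be determined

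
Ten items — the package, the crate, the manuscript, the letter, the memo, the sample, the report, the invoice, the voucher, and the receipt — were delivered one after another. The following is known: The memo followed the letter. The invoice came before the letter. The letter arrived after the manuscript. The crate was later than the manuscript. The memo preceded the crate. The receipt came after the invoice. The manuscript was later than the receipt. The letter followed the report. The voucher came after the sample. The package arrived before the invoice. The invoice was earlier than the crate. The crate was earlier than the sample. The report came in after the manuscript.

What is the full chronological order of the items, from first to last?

The constraints fix every adjacent pair, so only one ordering works:
the package → the invoice → the receipt → the manuscript → the report → the letter → the memo → the crate → the sample → the voucher.

the package, the invoice, the receipt, the manuscript, the report, the letter, the memo, the crate, the sample, the voucher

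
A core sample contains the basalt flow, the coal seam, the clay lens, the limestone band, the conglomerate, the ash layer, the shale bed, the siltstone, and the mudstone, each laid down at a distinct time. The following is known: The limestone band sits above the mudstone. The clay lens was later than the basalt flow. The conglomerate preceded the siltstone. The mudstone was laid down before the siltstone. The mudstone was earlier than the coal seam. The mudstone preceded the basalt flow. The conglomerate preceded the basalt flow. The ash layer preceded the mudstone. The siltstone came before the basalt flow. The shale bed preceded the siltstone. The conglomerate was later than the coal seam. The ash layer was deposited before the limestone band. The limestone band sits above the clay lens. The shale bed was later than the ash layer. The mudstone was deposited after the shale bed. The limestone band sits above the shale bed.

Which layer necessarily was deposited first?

the ash layer

The ash layer has a chain of constraints placing it before every other layer, so the ash layer must be first.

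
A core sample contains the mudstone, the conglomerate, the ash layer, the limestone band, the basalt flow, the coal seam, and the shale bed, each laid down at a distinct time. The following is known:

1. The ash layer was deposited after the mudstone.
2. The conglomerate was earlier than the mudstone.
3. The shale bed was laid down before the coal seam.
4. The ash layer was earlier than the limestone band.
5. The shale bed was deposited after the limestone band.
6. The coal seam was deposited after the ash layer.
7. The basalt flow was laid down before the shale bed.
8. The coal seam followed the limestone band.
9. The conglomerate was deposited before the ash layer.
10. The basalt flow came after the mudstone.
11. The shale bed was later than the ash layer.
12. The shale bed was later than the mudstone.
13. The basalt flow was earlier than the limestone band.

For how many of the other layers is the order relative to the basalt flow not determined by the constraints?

1

Forced before the basalt flow: the conglomerate and the mudstone; forced after the basalt flow: the coal seam, the limestone band, and the shale bed.
That leaves the ash layer with no forced order relative to the basalt flow — 1.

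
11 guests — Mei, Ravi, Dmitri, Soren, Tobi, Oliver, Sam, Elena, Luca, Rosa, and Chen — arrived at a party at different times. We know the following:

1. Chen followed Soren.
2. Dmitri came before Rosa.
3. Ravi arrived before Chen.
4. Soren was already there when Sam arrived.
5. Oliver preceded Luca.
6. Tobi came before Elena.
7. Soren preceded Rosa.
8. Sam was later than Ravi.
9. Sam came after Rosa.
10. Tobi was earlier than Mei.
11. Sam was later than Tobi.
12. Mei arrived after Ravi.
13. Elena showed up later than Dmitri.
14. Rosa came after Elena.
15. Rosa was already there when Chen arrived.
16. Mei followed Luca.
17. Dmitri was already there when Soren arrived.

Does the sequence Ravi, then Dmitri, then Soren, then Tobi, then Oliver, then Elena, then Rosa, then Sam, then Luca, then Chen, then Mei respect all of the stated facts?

yes

Check each stated constraint against the proposed order — e.g. Ravi is ahead of Chen; Ravi is ahead of Mei. Every pair is in the required order; nothing is violated.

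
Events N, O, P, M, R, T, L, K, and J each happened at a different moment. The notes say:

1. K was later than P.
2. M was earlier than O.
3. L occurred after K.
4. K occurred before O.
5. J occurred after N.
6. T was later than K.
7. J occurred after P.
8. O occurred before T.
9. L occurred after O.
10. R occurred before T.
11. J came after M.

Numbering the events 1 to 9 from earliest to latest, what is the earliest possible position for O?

K, M, and P must all come before O — 3 forced predecessors.
Nothing else is forced ahead of O, so its earliest slot is position 3 + 1 = 4.

4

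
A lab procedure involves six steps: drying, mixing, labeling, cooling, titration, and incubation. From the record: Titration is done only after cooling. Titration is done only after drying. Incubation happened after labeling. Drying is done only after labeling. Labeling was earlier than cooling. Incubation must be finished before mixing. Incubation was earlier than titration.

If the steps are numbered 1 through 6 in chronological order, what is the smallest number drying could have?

2

Labeling must come before drying — 1 forced predecessor.
Nothing else is forced ahead of drying, so its earliest slot is position 1 + 1 = 2.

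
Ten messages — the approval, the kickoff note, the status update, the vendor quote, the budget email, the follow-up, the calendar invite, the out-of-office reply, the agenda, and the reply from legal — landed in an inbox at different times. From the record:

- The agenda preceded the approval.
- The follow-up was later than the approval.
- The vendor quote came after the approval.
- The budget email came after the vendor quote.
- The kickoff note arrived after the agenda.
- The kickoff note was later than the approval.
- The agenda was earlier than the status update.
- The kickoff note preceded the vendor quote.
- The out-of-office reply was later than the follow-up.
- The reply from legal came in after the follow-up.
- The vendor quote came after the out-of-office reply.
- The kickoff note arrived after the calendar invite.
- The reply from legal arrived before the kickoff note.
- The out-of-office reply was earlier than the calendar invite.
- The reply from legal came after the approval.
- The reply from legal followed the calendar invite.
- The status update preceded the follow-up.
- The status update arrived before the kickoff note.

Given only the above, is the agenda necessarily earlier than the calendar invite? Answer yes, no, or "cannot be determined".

yes

Chain the constraints: the agenda → the status update → the follow-up → the out-of-office reply → the calendar invite. Each link is directly stated, so the agenda comes before the calendar invite.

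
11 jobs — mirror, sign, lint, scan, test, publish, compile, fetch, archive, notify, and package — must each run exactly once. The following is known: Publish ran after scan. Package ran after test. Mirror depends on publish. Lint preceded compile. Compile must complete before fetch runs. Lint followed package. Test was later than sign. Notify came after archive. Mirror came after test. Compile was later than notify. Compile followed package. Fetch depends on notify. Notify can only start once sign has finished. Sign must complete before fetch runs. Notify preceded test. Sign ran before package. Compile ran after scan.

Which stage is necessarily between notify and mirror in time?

test

Tracing the constraints gives notify → test → mirror, so test sits after notify and before mirror.
No other stage is forced both after notify and before mirror.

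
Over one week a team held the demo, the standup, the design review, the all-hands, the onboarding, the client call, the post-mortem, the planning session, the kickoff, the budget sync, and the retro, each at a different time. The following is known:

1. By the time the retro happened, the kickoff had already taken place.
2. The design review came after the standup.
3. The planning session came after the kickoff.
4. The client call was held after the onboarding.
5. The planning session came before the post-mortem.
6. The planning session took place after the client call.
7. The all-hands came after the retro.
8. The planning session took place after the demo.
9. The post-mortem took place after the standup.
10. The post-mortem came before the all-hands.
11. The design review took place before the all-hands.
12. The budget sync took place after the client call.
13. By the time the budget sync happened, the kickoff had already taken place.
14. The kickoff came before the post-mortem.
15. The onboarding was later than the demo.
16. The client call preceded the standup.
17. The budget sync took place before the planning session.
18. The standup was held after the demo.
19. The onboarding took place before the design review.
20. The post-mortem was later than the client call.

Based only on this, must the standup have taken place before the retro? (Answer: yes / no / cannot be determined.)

No chain of stated constraints runs from the standup to the retro, and none runs from the retro to the standup either.
So the relative order of the standup and the retro is not fixed by the given facts.

cannot be determined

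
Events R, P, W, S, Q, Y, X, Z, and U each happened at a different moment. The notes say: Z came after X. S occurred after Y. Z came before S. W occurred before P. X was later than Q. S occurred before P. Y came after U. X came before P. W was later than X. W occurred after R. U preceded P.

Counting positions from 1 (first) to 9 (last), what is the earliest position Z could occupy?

Q and X must both come before Z — 2 forced predecessors.
Nothing else is forced ahead of Z, so its earliest slot is position 2 + 1 = 3.

3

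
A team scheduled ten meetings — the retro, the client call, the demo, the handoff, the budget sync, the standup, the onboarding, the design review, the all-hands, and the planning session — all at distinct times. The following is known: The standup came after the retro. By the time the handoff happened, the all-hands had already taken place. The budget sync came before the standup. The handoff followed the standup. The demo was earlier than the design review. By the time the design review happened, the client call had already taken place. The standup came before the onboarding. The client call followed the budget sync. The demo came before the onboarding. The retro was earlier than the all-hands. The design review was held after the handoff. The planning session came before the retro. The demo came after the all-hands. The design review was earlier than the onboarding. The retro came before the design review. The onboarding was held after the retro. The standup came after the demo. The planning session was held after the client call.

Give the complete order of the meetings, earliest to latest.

the budget sync, the client call, the planning session, the retro, the all-hands, the demo, the standup, the handoff, the design review, the onboarding

The constraints fix every adjacent pair, so only one ordering works:
the budget sync → the client call → the planning session → the retro → the all-hands → the demo → the standup → the handoff → the design review → the onboarding.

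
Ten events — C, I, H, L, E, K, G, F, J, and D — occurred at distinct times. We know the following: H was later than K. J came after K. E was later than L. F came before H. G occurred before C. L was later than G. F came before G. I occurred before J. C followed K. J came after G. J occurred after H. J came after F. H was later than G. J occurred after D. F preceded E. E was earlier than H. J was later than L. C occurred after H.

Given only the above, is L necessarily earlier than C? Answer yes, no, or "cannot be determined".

yes

Chain the constraints: L → E → H → C. Each link is directly stated, so L comes before C.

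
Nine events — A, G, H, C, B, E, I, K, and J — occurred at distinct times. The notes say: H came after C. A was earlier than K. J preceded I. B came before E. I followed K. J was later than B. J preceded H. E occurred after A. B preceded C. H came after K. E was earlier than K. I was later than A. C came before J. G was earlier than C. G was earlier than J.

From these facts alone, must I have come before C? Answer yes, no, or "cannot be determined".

no

Tracing the constraints gives C → J → I, so C must come before I.
That means I cannot be before C.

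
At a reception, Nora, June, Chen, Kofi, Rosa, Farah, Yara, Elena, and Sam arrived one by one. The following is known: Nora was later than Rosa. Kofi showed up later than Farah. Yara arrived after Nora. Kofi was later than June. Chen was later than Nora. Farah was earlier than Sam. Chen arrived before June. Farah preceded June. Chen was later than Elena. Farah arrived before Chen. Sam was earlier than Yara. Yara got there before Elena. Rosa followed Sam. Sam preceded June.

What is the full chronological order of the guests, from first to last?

The constraints fix every adjacent pair, so only one ordering works:
Farah → Sam → Rosa → Nora → Yara → Elena → Chen → June → Kofi.

Farah, Sam, Rosa, Nora, Yara, Elena, Chen, June, Kofi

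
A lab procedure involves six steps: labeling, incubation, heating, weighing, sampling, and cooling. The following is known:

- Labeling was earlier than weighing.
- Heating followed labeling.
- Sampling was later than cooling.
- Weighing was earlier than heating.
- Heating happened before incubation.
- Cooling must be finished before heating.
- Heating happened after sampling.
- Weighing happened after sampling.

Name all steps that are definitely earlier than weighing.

cooling, labeling, sampling

Directly stated before weighing: labeling and sampling.
Cooling reaches weighing via cooling → sampling → weighing.
No chain forces heating (or any of the others) ahead of weighing.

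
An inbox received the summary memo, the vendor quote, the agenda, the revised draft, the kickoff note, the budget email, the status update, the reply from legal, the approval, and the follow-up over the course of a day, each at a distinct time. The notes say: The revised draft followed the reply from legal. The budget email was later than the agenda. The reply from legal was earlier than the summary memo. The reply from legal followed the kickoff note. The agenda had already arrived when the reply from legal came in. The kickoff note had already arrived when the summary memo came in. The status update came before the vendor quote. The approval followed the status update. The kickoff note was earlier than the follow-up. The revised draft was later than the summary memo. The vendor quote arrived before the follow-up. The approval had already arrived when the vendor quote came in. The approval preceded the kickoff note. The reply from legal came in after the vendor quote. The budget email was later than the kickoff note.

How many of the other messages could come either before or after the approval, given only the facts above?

1

Forced before the approval: the status update; forced after the approval: the budget email, the follow-up, the kickoff note, the reply from legal, the revised draft, the summary memo, and the vendor quote.
That leaves the agenda with no forced order relative to the approval — 1.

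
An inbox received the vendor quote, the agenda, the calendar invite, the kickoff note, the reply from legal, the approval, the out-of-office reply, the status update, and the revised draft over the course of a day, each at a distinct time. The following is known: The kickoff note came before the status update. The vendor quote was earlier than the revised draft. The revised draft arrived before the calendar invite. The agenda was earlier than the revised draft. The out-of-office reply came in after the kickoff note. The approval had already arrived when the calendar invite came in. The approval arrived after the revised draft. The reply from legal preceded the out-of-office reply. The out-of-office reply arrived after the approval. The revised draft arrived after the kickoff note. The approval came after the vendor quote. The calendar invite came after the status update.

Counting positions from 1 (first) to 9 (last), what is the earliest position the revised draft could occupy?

4

The agenda, the kickoff note, and the vendor quote must all come before the revised draft — 3 forced predecessors.
Nothing else is forced ahead of the revised draft, so its earliest slot is position 3 + 1 = 4.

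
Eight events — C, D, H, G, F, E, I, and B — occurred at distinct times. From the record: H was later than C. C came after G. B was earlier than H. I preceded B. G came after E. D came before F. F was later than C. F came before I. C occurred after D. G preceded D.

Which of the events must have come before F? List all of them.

C, D, E, G

Directly stated before F: C and D.
E reaches F via E → G → C → F.
G reaches F via G → C → F.
No chain forces B (or any of the others) ahead of F.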